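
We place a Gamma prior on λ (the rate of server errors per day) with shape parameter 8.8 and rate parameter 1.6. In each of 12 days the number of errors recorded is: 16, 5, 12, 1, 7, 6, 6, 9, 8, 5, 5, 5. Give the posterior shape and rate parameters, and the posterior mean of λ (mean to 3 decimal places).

Total count ∑xᵢ = 85 over n = 12 days.
Gamma is conjugate to the Poisson likelihood: posterior is Gamma(shape = 8.8+85 = 93.8, rate = 1.6+12 = 13.6).
E[λ | data] = 93.8/13.6 = 6.897.

Posterior: Gamma(shape=93.8, rate=13.6); mean ≈ 6.897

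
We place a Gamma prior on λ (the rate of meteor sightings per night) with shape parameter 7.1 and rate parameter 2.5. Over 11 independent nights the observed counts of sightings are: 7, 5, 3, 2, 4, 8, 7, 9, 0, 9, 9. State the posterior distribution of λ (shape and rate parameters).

Posterior: Gamma(shape=70.1, rate=13.5)

Total count ∑xᵢ = 63 over n = 11 nights.
Gamma is conjugate to the Poisson likelihood: posterior is Gamma(shape = 7.1+63 = 70.1, rate = 2.5+11 = 13.5).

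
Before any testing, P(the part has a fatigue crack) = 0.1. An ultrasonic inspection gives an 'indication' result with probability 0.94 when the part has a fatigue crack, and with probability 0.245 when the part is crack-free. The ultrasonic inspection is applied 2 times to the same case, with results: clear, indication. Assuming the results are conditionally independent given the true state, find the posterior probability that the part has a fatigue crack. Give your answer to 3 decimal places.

Let H be the event that the part has a fatigue crack; start with P(H) = 0.1. P('indication'|H) = 0.94, P('indication'|¬H) = 0.245.
Update on result 1 ('clear'): P(H) ← 0.06·0.1000 / (0.06·0.1000 + 0.755·0.9000) = 0.0060000/0.68550 = 0.0088.
Update on result 2 ('indication'): P(H) ← 0.94·0.0088 / (0.94·0.0088 + 0.245·0.9912) = 0.0082276/0.25108 = 0.0328.

Posterior P(H) ≈ 0.033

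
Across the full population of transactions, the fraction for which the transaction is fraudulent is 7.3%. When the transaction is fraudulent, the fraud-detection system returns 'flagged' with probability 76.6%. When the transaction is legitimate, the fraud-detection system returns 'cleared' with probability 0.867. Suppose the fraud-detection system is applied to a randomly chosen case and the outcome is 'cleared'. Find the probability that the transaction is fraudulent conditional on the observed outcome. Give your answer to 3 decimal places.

P(H | E) ≈ 0.021

Let H be the event that the transaction is fraudulent. P(H) = 0.073, so P(¬H) = 0.927. With E the 'cleared' result, P(E|H) = 0.234 and P(E|¬H) = 0.867.
P(E) = 0.234·0.073 + 0.867·0.927 = 0.017082 + 0.80371 = 0.82079.
By Bayes' theorem, P(H|E) = 0.017082 / 0.82079 = 0.021.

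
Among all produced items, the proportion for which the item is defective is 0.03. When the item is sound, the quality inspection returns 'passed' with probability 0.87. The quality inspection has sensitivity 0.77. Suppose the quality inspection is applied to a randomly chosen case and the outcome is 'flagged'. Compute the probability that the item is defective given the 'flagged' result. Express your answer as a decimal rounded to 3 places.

P(H | E) ≈ 0.155

Write H for 'the item is defective'. Prior odds H:¬H = 0.03/0.97 = 0.030928. For the 'flagged' outcome, the likelihood ratio is 0.77/0.13 = 5.9231.
Posterior odds = 0.030928 × 5.9231 = 0.18319, so P(H|E) = 0.18319/(1+0.18319) = 0.155.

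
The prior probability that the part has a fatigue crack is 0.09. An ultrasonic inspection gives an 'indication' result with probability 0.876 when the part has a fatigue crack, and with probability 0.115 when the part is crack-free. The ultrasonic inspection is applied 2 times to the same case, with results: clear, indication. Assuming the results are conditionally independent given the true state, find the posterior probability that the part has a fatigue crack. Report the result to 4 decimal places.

Let H be the event that the part has a fatigue crack; start with P(H) = 0.09. P('indication'|H) = 0.876, P('indication'|¬H) = 0.115.
Update on result 1 ('clear'): P(H) ← 0.124·0.0900 / (0.124·0.0900 + 0.885·0.9100) = 0.011160/0.81651 = 0.0137.
Update on result 2 ('indication'): P(H) ← 0.876·0.0137 / (0.876·0.0137 + 0.115·0.9863) = 0.011973/0.12540 = 0.0955.

Posterior P(H) ≈ 0.0955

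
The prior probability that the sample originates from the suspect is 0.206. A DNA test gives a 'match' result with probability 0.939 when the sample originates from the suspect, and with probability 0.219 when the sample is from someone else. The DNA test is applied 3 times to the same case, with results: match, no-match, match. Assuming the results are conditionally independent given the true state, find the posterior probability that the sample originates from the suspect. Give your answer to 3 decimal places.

With H the event that the sample originates from the suspect, the joint likelihood of the observed sequence is P(data|H) = 0.939·0.061·0.939 = 0.053785 and P(data|¬H) = 0.219·0.781·0.219 = 0.037458.
Bayes: P(H|data) = 0.206·0.053785 / (0.206·0.053785 + 0.794·0.037458) = 0.011080/0.040821 = 0.2714.

Posterior P(H) ≈ 0.271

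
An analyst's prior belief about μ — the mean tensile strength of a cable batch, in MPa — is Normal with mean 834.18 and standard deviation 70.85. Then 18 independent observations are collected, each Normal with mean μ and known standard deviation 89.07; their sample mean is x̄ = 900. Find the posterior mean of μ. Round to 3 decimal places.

Posterior mean ≈ 894.687

Prior precision 1/τ₀² = 1/70.85² = 0.00019921; data precision n/σ² = 18/89.07² = 0.00226887.
Posterior precision = 0.00019921 + 0.00226887 = 0.00246808.
Posterior mean = (0.00019921·834.18 + 0.00226887·900) / 0.00246808 = 894.687.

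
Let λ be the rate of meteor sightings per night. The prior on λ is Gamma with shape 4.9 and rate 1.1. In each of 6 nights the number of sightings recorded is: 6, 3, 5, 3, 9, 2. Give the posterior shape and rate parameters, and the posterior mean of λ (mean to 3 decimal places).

Posterior: Gamma(shape=32.9, rate=7.1); mean ≈ 4.634

The Poisson likelihood adds the total count to the shape and the number of exposure periods to the rate. Here ∑xᵢ = 28 and n = 6, so shape 4.9→32.9 and rate 1.1→7.1.
Posterior mean = shape/rate = 32.9/7.1 = 4.634.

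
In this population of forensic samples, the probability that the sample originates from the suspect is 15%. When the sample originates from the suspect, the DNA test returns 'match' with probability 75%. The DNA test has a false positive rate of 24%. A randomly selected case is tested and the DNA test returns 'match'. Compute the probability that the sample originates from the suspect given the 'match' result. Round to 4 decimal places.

Let H be the event that the sample originates from the suspect. P(H) = 0.15, so P(¬H) = 0.85. With E the 'match' result, P(E|H) = 0.75 and P(E|¬H) = 0.24.
P(E) = 0.75·0.15 + 0.24·0.85 = 0.11250 + 0.20400 = 0.31650.
By Bayes' theorem, P(H|E) = 0.11250 / 0.31650 = 0.3555.

P(H | E) ≈ 0.3555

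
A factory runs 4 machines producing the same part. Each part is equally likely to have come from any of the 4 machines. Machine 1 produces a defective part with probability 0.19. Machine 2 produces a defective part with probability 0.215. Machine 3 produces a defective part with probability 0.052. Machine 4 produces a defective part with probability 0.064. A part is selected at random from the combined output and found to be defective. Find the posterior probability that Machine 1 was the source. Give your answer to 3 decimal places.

Tabulate prior·likelihood by source: [1] prior 0.25, lik 0.19, product 0.04750; [2] prior 0.25, lik 0.215, product 0.05375; [3] prior 0.25, lik 0.052, product 0.01300; [4] prior 0.25, lik 0.064, product 0.01600.
Normalizing constant = 0.13025; the posterior for Machine 1 is its product over the sum, 0.04750/0.13025 = 0.365.

Posterior probability ≈ 0.365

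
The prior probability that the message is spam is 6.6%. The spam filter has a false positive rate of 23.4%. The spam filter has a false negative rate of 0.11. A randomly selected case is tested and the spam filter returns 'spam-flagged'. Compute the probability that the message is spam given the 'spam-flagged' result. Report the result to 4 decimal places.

Let H be the event that the message is spam. P(H) = 0.066, so P(¬H) = 0.934. With E the 'spam-flagged' result, P(E|H) = 0.89 and P(E|¬H) = 0.234.
P(E) = 0.89·0.066 + 0.234·0.934 = 0.058740 + 0.21856 = 0.27730.
By Bayes' theorem, P(H|E) = 0.058740 / 0.27730 = 0.2118.

P(H | E) ≈ 0.2118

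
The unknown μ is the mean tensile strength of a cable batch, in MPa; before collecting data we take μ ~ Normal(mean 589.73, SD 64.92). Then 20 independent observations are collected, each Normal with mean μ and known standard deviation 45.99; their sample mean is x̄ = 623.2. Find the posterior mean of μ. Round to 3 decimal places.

Posterior mean ≈ 622.381

With known σ, the Normal prior is conjugate. Weight on the data is w = (n/σ²)/(n/σ² + 1/τ₀²) = 0.00945591/(0.00945591+0.00023727) = 0.97552.
Posterior mean = w·x̄ + (1−w)·μ₀ = 0.97552·623.2 + 0.024478·589.73 = 622.381.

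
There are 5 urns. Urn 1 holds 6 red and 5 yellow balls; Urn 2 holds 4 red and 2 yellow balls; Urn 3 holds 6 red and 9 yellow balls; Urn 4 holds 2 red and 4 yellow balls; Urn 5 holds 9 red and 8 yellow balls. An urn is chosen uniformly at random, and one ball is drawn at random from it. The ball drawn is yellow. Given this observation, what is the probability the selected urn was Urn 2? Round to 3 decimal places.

P(yellow|Urn 1) = 0.4545; P(yellow|Urn 2) = 0.3333; P(yellow|Urn 3) = 0.6; P(yellow|Urn 4) = 0.6667; P(yellow|Urn 5) = 0.4706.
Prior × likelihood for each source: 0.2·0.4545=0.09091, 0.2·0.3333=0.06667, 0.2·0.6=0.1200, 0.2·0.6667=0.1333, 0.2·0.4706=0.09412. Summing gives P(yellow) = 0.50503.
P(Urn 2 | yellow) = 0.06667 / 0.50503 = 0.132.

Posterior probability ≈ 0.132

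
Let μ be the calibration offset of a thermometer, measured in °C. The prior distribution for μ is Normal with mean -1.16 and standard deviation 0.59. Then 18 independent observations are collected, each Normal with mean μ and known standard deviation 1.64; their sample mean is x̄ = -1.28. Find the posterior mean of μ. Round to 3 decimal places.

With known σ, the Normal prior is conjugate. Weight on the data is w = (n/σ²)/(n/σ² + 1/τ₀²) = 6.69244/(6.69244+2.87274) = 0.69967.
Posterior mean = w·x̄ + (1−w)·μ₀ = 0.69967·-1.28 + 0.30033·-1.16 = -1.244.

Posterior mean ≈ -1.244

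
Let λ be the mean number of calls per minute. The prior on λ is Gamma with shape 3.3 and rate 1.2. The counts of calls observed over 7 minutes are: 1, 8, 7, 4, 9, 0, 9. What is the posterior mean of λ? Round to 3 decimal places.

Posterior mean ≈ 5.037

Total count ∑xᵢ = 38 over n = 7 minutes.
Gamma is conjugate to the Poisson likelihood: posterior is Gamma(shape = 3.3+38 = 41.3, rate = 1.2+7 = 8.2).
E[λ | data] = 41.3/8.2 = 5.037.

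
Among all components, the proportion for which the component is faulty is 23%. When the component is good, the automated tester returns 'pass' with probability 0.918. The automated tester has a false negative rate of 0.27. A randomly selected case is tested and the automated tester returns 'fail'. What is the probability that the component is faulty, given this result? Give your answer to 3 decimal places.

Let H be the event that the component is faulty. P(H) = 0.23, so P(¬H) = 0.77. With E the 'fail' result, P(E|H) = 0.73 and P(E|¬H) = 0.082.
P(E) = 0.73·0.23 + 0.082·0.77 = 0.16790 + 0.063140 = 0.23104.
By Bayes' theorem, P(H|E) = 0.16790 / 0.23104 = 0.727.

P(H | E) ≈ 0.727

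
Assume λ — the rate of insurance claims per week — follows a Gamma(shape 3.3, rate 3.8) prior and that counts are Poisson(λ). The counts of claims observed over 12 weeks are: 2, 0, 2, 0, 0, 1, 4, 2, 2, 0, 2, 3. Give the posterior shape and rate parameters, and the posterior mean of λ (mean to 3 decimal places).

Posterior: Gamma(shape=21.3, rate=15.8); mean ≈ 1.348

The Poisson likelihood adds the total count to the shape and the number of exposure periods to the rate. Here ∑xᵢ = 18 and n = 12, so shape 3.3→21.3 and rate 3.8→15.8.
Posterior mean = shape/rate = 21.3/15.8 = 1.348.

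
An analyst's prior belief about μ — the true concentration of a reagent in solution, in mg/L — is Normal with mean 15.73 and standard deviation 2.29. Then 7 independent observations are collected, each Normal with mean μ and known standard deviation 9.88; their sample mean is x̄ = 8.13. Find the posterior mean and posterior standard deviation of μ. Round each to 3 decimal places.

Posterior mean ≈ 13.653; posterior SD ≈ 1.952

With known σ, the Normal prior is conjugate. Weight on the data is w = (n/σ²)/(n/σ² + 1/τ₀²) = 0.0717107/(0.0717107+0.190690) = 0.27329.
Posterior mean = w·x̄ + (1−w)·μ₀ = 0.27329·8.13 + 0.72671·15.73 = 13.653. Posterior variance = 1/(0.0717107+0.190690) = 3.81096, so SD = 1.952.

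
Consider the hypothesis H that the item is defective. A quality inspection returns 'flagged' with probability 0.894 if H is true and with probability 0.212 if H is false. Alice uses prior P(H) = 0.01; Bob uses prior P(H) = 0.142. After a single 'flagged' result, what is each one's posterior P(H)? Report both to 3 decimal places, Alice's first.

Alice: 0.041; Bob: 0.411

P('+'|H) = 0.894, P('+'|¬H) = 0.212.
Alice: numerator 0.894·0.01 = 0.0089400; evidence = 0.0089400+0.212·0.99 = 0.21882; posterior = 0.041.
Bob: numerator 0.894·0.142 = 0.12695; evidence = 0.12695+0.212·0.858 = 0.30884; posterior = 0.411.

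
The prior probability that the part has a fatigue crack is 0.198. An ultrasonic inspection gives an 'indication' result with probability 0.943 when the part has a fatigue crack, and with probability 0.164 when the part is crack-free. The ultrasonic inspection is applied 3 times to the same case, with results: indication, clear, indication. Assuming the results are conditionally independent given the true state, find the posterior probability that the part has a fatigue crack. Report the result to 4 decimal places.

Let H be the event that the part has a fatigue crack; start with P(H) = 0.198. P('indication'|H) = 0.943, P('indication'|¬H) = 0.164.
Update on result 1 ('indication'): P(H) ← 0.943·0.1980 / (0.943·0.1980 + 0.164·0.8020) = 0.18671/0.31824 = 0.5867.
Update on result 2 ('clear'): P(H) ← 0.057·0.5867 / (0.057·0.5867 + 0.836·0.4133) = 0.033442/0.37896 = 0.0882.
Update on result 3 ('indication'): P(H) ← 0.943·0.0882 / (0.943·0.0882 + 0.164·0.9118) = 0.083218/0.23275 = 0.3575.

Posterior P(H) ≈ 0.3575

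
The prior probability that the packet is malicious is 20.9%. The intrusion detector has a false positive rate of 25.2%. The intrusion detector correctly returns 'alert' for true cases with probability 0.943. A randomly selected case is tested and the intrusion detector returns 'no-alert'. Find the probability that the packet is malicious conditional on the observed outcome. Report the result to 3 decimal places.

P(H | E) ≈ 0.020

Let H be the event that the packet is malicious. P(H) = 0.209, so P(¬H) = 0.791. With E the 'no-alert' result, P(E|H) = 0.057 and P(E|¬H) = 0.748.
P(E) = 0.057·0.209 + 0.748·0.791 = 0.011913 + 0.59167 = 0.60358.
By Bayes' theorem, P(H|E) = 0.011913 / 0.60358 = 0.020.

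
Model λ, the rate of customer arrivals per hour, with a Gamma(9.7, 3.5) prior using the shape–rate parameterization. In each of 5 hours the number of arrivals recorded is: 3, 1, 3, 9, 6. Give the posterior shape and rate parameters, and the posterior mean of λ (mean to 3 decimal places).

Posterior: Gamma(shape=31.7, rate=8.5); mean ≈ 3.729

The Poisson likelihood adds the total count to the shape and the number of exposure periods to the rate. Here ∑xᵢ = 22 and n = 5, so shape 9.7→31.7 and rate 3.5→8.5.
Posterior mean = shape/rate = 31.7/8.5 = 3.729.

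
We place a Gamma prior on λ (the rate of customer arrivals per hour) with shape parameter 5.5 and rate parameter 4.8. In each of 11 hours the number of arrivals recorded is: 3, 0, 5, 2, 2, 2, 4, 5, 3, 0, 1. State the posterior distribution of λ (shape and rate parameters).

Total count ∑xᵢ = 27 over n = 11 hours.
Gamma is conjugate to the Poisson likelihood: posterior is Gamma(shape = 5.5+27 = 32.5, rate = 4.8+11 = 15.8).

Posterior: Gamma(shape=32.5, rate=15.8)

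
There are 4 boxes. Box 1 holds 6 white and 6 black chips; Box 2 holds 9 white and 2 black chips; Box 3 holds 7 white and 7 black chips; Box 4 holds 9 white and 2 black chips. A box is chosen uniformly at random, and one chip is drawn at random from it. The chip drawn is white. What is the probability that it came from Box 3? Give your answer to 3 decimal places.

Posterior probability ≈ 0.190

Tabulate prior·likelihood by source: [1] prior 0.25, lik 0.5, product 0.1250; [2] prior 0.25, lik 0.8182, product 0.2045; [3] prior 0.25, lik 0.5, product 0.1250; [4] prior 0.25, lik 0.8182, product 0.2045.
Normalizing constant = 0.65909; the posterior for Box 3 is its product over the sum, 0.1250/0.65909 = 0.190.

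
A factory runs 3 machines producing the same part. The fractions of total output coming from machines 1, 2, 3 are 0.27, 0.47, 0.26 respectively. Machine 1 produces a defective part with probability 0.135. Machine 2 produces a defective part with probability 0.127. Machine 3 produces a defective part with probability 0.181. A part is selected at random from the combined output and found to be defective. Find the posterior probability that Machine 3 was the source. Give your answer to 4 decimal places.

Posterior probability ≈ 0.3286

P(defective|M1) = 0.135; P(defective|M2) = 0.127; P(defective|M3) = 0.181.
Prior × likelihood for each source: 0.27·0.135=0.03645, 0.47·0.127=0.05969, 0.26·0.181=0.04706. Summing gives P(defective) = 0.14320.
P(Machine 3 | defective) = 0.04706 / 0.14320 = 0.3286.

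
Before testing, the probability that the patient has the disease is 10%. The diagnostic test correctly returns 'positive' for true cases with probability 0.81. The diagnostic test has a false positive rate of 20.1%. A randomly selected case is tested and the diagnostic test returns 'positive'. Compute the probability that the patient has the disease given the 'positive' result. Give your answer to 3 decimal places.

P(H | E) ≈ 0.309

Write H for 'the patient has the disease'. Prior odds H:¬H = 0.1/0.9 = 0.11111. For the 'positive' outcome, the likelihood ratio is 0.81/0.201 = 4.0299.
Posterior odds = 0.11111 × 4.0299 = 0.44776, so P(H|E) = 0.44776/(1+0.44776) = 0.309.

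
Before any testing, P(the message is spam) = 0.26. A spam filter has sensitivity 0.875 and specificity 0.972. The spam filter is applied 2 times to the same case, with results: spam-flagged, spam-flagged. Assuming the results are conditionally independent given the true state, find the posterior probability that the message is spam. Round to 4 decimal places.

Let H be the event that the message is spam; start with P(H) = 0.26. P('spam-flagged'|H) = 0.875, P('spam-flagged'|¬H) = 0.028.
Update on result 1 ('spam-flagged'): P(H) ← 0.875·0.2600 / (0.875·0.2600 + 0.028·0.7400) = 0.22750/0.24822 = 0.9165.
Update on result 2 ('spam-flagged'): P(H) ← 0.875·0.9165 / (0.875·0.9165 + 0.028·0.0835) = 0.80196/0.80430 = 0.9971.

Posterior P(H) ≈ 0.9971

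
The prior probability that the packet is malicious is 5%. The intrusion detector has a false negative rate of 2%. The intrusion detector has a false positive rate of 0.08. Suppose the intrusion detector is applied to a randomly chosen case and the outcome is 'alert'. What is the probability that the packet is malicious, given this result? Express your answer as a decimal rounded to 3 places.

P(H | E) ≈ 0.392

Let H be the event that the packet is malicious. P(H) = 0.05, so P(¬H) = 0.95. With E the 'alert' result, P(E|H) = 0.98 and P(E|¬H) = 0.08.
P(E) = 0.98·0.05 + 0.08·0.95 = 0.049000 + 0.076000 = 0.12500.
By Bayes' theorem, P(H|E) = 0.049000 / 0.12500 = 0.392.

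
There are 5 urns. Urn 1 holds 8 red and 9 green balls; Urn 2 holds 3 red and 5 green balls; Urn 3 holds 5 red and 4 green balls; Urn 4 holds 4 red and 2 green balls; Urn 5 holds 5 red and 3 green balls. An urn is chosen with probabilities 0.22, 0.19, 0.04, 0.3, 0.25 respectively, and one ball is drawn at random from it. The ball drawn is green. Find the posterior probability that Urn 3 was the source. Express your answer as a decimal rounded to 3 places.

P(green|Urn 1) = 0.5294; P(green|Urn 2) = 0.625; P(green|Urn 3) = 0.4444; P(green|Urn 4) = 0.3333; P(green|Urn 5) = 0.375.
Prior × likelihood for each source: 0.22·0.5294=0.1165, 0.19·0.625=0.1187, 0.04·0.4444=0.01778, 0.3·0.3333=0.1000, 0.25·0.375=0.09375. Summing gives P(green) = 0.44675.
P(Urn 3 | green) = 0.01778 / 0.44675 = 0.040.

Posterior probability ≈ 0.040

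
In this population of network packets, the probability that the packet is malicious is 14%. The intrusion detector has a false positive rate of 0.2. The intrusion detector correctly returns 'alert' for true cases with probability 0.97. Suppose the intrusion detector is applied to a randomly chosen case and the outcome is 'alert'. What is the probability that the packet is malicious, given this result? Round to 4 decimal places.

Write H for 'the packet is malicious'. Prior odds H:¬H = 0.14/0.86 = 0.16279. For the 'alert' outcome, the likelihood ratio is 0.97/0.2 = 4.8500.
Posterior odds = 0.16279 × 4.8500 = 0.78953, so P(H|E) = 0.78953/(1+0.78953) = 0.4412.

P(H | E) ≈ 0.4412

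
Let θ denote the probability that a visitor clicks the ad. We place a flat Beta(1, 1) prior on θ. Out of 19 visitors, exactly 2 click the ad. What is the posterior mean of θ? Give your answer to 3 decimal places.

Posterior mean ≈ 0.143

Observing 2 successes and 17 failures updates Beta(1, 1) by adding the success and failure counts to the two shape parameters: α = 1+2 = 3, β = 1+17 = 18.
E[θ | data] = 3/(3+18) = 0.143.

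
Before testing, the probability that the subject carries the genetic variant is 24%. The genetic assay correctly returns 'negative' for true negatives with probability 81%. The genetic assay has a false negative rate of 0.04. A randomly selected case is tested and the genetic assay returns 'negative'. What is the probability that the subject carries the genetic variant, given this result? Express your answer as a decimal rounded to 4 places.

Write H for 'the subject carries the genetic variant'. Prior odds H:¬H = 0.24/0.76 = 0.31579. For the 'negative' outcome, the likelihood ratio is 0.04/0.81 = 0.049383.
Posterior odds = 0.31579 × 0.049383 = 0.015595, so P(H|E) = 0.015595/(1+0.015595) = 0.0154.

P(H | E) ≈ 0.0154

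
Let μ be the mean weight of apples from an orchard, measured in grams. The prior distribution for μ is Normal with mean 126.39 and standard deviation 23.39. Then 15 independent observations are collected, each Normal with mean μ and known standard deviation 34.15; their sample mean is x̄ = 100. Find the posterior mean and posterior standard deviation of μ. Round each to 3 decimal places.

Prior precision 1/τ₀² = 1/23.39² = 0.00182785; data precision n/σ² = 15/34.15² = 0.0128620.
Posterior precision = 0.00182785 + 0.0128620 = 0.0146899, giving posterior SD = 1/√0.0146899 = 8.251.
Posterior mean = (0.00182785·126.39 + 0.0128620·100) / 0.0146899 = 103.284.

Posterior mean ≈ 103.284; posterior SD ≈ 8.251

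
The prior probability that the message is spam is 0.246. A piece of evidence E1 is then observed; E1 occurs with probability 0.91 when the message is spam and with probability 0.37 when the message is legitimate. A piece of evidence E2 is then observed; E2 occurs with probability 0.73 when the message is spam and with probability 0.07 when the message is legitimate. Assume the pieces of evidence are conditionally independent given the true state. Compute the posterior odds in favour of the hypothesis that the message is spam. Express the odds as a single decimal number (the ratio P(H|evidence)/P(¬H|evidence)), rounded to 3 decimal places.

Posterior odds ≈ 8.368

Prior odds = 0.246/(1−0.246) = 0.32626.
Likelihood ratio for E1 = 0.91/0.37 = 2.4595.
Likelihood ratio for E2 = 0.73/0.07 = 10.429.
Posterior odds = prior odds × LR₁ × LR₂ = 8.3681.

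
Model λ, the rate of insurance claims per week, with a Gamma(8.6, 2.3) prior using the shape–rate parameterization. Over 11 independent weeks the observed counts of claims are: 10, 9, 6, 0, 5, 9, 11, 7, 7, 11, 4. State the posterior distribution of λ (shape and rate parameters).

The Poisson likelihood adds the total count to the shape and the number of exposure periods to the rate. Here ∑xᵢ = 79 and n = 11, so shape 8.6→87.6 and rate 2.3→13.3.

Posterior: Gamma(shape=87.6, rate=13.3)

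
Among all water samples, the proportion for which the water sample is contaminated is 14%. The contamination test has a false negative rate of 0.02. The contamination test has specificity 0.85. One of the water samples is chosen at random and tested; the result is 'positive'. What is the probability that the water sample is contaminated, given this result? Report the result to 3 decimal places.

Let H be the event that the water sample is contaminated. P(H) = 0.14, so P(¬H) = 0.86. With E the 'positive' result, P(E|H) = 0.98 and P(E|¬H) = 0.15.
P(E) = 0.98·0.14 + 0.15·0.86 = 0.13720 + 0.12900 = 0.26620.
By Bayes' theorem, P(H|E) = 0.13720 / 0.26620 = 0.515.

P(H | E) ≈ 0.515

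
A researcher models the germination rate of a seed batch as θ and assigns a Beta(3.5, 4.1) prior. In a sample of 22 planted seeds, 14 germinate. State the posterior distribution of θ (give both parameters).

Posterior: Beta(17.5, 12.1)

Observing 14 successes and 8 failures updates Beta(3.5, 4.1) by adding the success and failure counts to the two shape parameters: α = 3.5+14 = 17.5, β = 4.1+8 = 12.1.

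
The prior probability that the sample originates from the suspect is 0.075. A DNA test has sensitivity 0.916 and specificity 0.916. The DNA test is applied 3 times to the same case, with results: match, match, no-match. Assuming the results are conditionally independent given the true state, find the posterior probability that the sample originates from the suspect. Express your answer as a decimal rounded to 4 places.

With H the event that the sample originates from the suspect, the joint likelihood of the observed sequence is P(data|H) = 0.916·0.916·0.084 = 0.070481 and P(data|¬H) = 0.084·0.084·0.916 = 0.0064633.
Bayes: P(H|data) = 0.075·0.070481 / (0.075·0.070481 + 0.925·0.0064633) = 0.0052861/0.011265 = 0.4693.

Posterior P(H) ≈ 0.4693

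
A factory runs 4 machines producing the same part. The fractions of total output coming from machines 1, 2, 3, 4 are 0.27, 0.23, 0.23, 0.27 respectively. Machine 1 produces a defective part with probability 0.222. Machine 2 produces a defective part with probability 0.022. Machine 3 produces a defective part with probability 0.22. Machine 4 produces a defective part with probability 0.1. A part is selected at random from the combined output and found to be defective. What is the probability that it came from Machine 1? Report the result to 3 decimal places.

Posterior probability ≈ 0.420

P(defective|M1) = 0.222; P(defective|M2) = 0.022; P(defective|M3) = 0.22; P(defective|M4) = 0.1.
Prior × likelihood for each source: 0.27·0.222=0.05994, 0.23·0.022=0.005060, 0.23·0.22=0.05060, 0.27·0.1=0.02700. Summing gives P(defective) = 0.14260.
P(Machine 1 | defective) = 0.05994 / 0.14260 = 0.420.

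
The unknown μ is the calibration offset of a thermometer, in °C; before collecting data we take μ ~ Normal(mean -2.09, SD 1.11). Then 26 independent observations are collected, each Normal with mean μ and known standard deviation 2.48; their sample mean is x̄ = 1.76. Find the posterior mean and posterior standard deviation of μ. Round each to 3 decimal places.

Posterior mean ≈ 1.140; posterior SD ≈ 0.445

Prior precision 1/τ₀² = 1/1.11² = 0.811622; data precision n/σ² = 26/2.48² = 4.22737.
Posterior precision = 0.811622 + 4.22737 = 5.03899, giving posterior SD = 1/√5.03899 = 0.445.
Posterior mean = (0.811622·-2.09 + 4.22737·1.76) / 5.03899 = 1.140.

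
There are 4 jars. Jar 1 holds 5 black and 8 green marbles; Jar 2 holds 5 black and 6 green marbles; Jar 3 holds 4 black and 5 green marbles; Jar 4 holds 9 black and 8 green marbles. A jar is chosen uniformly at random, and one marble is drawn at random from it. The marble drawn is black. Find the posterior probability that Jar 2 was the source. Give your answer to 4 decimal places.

Posterior probability ≈ 0.2507

Tabulate prior·likelihood by source: [1] prior 0.25, lik 0.3846, product 0.09615; [2] prior 0.25, lik 0.4545, product 0.1136; [3] prior 0.25, lik 0.4444, product 0.1111; [4] prior 0.25, lik 0.5294, product 0.1324.
Normalizing constant = 0.45325; the posterior for Jar 2 is its product over the sum, 0.1136/0.45325 = 0.2507.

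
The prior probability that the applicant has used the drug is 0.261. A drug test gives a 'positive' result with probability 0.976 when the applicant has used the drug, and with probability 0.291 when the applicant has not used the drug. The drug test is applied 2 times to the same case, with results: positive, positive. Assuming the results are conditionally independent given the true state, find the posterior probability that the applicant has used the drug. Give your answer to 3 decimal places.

Posterior P(H) ≈ 0.799

Let H be the event that the applicant has used the drug; start with P(H) = 0.261. P('positive'|H) = 0.976, P('positive'|¬H) = 0.291.
Update on result 1 ('positive'): P(H) ← 0.976·0.2610 / (0.976·0.2610 + 0.291·0.7390) = 0.25474/0.46979 = 0.5422.
Update on result 2 ('positive'): P(H) ← 0.976·0.5422 / (0.976·0.5422 + 0.291·0.4578) = 0.52923/0.66243 = 0.7989.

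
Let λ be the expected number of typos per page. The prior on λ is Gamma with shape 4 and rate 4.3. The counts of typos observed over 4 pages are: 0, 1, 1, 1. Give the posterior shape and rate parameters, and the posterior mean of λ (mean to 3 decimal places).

Total count ∑xᵢ = 3 over n = 4 pages.
Gamma is conjugate to the Poisson likelihood: posterior is Gamma(shape = 4+3 = 7, rate = 4.3+4 = 8.3).
Posterior mean = shape/rate = 7/8.3 = 0.843.

Posterior: Gamma(shape=7, rate=8.3); mean ≈ 0.843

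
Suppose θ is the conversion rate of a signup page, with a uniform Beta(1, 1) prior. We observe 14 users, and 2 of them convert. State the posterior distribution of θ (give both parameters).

Posterior: Beta(3, 13)

The binomial likelihood is conjugate to the Beta prior: with 2 successes and 12 failures, the posterior is Beta(1+2, 1+12) = Beta(3, 13).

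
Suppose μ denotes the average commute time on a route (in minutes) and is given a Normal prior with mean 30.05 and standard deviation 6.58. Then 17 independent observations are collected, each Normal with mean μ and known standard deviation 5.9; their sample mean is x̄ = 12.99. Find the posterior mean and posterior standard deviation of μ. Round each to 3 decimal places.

Prior precision 1/τ₀² = 1/6.58² = 0.0230966; data precision n/σ² = 17/5.9² = 0.488365.
Posterior precision = 0.0230966 + 0.488365 = 0.511462, giving posterior SD = 1/√0.511462 = 1.398.
Posterior mean = (0.0230966·30.05 + 0.488365·12.99) / 0.511462 = 13.760.

Posterior mean ≈ 13.760; posterior SD ≈ 1.398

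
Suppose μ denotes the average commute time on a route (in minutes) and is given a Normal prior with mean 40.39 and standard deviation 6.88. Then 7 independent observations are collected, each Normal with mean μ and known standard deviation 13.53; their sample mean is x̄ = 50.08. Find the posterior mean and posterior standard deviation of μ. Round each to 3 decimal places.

Posterior mean ≈ 46.632; posterior SD ≈ 4.104

Prior precision 1/τ₀² = 1/6.88² = 0.0211263; data precision n/σ² = 7/13.53² = 0.0382386.
Posterior precision = 0.0211263 + 0.0382386 = 0.0593649, giving posterior SD = 1/√0.0593649 = 4.104.
Posterior mean = (0.0211263·40.39 + 0.0382386·50.08) / 0.0593649 = 46.632.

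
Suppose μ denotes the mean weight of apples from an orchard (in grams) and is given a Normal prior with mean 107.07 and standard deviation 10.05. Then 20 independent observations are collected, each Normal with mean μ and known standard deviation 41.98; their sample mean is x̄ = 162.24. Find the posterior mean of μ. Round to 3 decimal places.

Posterior mean ≈ 136.535

Prior precision 1/τ₀² = 1/10.05² = 0.00990075; data precision n/σ² = 20/41.98² = 0.0113487.
Posterior precision = 0.00990075 + 0.0113487 = 0.0212494.
Posterior mean = (0.00990075·107.07 + 0.0113487·162.24) / 0.0212494 = 136.535.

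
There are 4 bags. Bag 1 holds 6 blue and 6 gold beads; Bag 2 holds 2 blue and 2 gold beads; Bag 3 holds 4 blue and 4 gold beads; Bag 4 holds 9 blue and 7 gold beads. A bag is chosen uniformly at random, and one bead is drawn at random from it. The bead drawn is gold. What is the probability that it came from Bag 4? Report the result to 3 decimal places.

Tabulate prior·likelihood by source: [1] prior 0.25, lik 0.5, product 0.1250; [2] prior 0.25, lik 0.5, product 0.1250; [3] prior 0.25, lik 0.5, product 0.1250; [4] prior 0.25, lik 0.4375, product 0.1094.
Normalizing constant = 0.48438; the posterior for Bag 4 is its product over the sum, 0.1094/0.48438 = 0.226.

Posterior probability ≈ 0.226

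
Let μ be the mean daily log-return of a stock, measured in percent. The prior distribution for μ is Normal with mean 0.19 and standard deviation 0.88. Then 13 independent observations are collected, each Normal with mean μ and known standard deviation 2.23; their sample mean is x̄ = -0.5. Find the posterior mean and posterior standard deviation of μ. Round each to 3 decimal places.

Posterior mean ≈ -0.272; posterior SD ≈ 0.506

Prior precision 1/τ₀² = 1/0.88² = 1.29132; data precision n/σ² = 13/2.23² = 2.61417.
Posterior precision = 1.29132 + 2.61417 = 3.90549, giving posterior SD = 1/√3.90549 = 0.506.
Posterior mean = (1.29132·0.19 + 2.61417·-0.5) / 3.90549 = -0.272.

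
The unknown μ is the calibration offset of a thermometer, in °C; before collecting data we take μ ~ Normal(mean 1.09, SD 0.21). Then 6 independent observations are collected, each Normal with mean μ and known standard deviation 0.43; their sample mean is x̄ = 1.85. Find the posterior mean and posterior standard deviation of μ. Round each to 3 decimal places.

Posterior mean ≈ 1.537; posterior SD ≈ 0.135

With known σ, the Normal prior is conjugate. Weight on the data is w = (n/σ²)/(n/σ² + 1/τ₀²) = 32.4500/(32.4500+22.6757) = 0.58865.
Posterior mean = w·x̄ + (1−w)·μ₀ = 0.58865·1.85 + 0.41135·1.09 = 1.537. Posterior variance = 1/(32.4500+22.6757) = 0.0181404, so SD = 0.135.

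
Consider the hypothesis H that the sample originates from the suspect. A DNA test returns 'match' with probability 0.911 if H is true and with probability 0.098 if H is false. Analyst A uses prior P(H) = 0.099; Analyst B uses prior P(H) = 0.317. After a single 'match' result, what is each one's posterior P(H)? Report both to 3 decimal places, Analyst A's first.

Analyst A: 0.505; Analyst B: 0.812

The likelihood ratio for a 'match' result is 0.911/0.098 = 9.2959.
Analyst A: prior odds 0.099/0.901 = 0.10988; posterior odds 1.0214; posterior probability 0.505.
Analyst B: prior odds 0.317/0.683 = 0.46413; posterior odds 4.3145; posterior probability 0.812.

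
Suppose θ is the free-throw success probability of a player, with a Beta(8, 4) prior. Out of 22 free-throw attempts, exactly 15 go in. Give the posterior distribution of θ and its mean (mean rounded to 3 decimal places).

Posterior: Beta(23, 11); mean ≈ 0.676

Observing 15 successes and 7 failures updates Beta(8, 4) by adding the success and failure counts to the two shape parameters: α = 8+15 = 23, β = 4+7 = 11.
E[θ | data] = 23/(23+11) = 0.676.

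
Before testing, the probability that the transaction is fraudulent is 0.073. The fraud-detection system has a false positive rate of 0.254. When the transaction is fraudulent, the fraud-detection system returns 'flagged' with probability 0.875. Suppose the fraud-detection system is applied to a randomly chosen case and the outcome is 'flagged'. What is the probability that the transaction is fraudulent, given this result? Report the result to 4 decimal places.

Let H be the event that the transaction is fraudulent. P(H) = 0.073, so P(¬H) = 0.927. With E the 'flagged' result, P(E|H) = 0.875 and P(E|¬H) = 0.254.
P(E) = 0.875·0.073 + 0.254·0.927 = 0.063875 + 0.23546 = 0.29933.
By Bayes' theorem, P(H|E) = 0.063875 / 0.29933 = 0.2134.

P(H | E) ≈ 0.2134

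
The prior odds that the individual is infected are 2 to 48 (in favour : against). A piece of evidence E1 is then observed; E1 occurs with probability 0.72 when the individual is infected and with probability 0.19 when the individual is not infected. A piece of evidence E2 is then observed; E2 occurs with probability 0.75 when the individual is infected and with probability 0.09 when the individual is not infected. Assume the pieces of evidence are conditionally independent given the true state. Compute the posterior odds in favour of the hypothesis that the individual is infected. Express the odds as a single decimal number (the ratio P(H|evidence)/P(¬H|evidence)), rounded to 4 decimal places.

Prior odds = 2/48 = 0.041667. In log-odds, ln(0.041667) = -3.1781.
Add log likelihood ratios: ln(3.7895) + ln(8.3333) = 3.4525.
Posterior log-odds = 0.27444, so posterior odds = exp(0.27444) = 1.3158.

Posterior odds ≈ 1.3158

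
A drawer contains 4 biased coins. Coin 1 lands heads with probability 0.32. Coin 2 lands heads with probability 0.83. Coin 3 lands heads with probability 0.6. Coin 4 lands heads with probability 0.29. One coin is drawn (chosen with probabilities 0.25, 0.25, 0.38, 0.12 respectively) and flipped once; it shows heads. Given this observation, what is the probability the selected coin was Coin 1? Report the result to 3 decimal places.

P(heads|C1) = 0.32; P(heads|C2) = 0.83; P(heads|C3) = 0.6; P(heads|C4) = 0.29.
Prior × likelihood for each source: 0.25·0.32=0.08000, 0.25·0.83=0.2075, 0.38·0.6=0.2280, 0.12·0.29=0.03480. Summing gives P(heads) = 0.55030.
P(Coin 1 | heads) = 0.08000 / 0.55030 = 0.145.

Posterior probability ≈ 0.145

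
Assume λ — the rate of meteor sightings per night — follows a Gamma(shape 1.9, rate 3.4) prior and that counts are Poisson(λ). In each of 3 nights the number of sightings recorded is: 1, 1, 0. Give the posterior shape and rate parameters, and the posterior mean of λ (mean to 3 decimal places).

Total count ∑xᵢ = 2 over n = 3 nights.
Gamma is conjugate to the Poisson likelihood: posterior is Gamma(shape = 1.9+2 = 3.9, rate = 3.4+3 = 6.4).
Posterior mean = shape/rate = 3.9/6.4 = 0.609.

Posterior: Gamma(shape=3.9, rate=6.4); mean ≈ 0.609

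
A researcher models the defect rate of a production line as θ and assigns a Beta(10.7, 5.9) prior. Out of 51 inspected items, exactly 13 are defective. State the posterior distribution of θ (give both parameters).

Observing 13 successes and 38 failures updates Beta(10.7, 5.9) by adding the success and failure counts to the two shape parameters: α = 10.7+13 = 23.7, β = 5.9+38 = 43.9.

Posterior: Beta(23.7, 43.9)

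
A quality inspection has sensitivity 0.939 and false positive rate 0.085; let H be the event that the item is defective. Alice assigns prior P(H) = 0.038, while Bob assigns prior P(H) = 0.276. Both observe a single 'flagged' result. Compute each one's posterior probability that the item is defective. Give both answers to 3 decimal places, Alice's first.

Alice: 0.304; Bob: 0.808

P('+'|H) = 0.939, P('+'|¬H) = 0.085.
Alice: numerator 0.939·0.038 = 0.035682; evidence = 0.035682+0.085·0.962 = 0.11745; posterior = 0.304.
Bob: numerator 0.939·0.276 = 0.25916; evidence = 0.25916+0.085·0.724 = 0.32070; posterior = 0.808.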